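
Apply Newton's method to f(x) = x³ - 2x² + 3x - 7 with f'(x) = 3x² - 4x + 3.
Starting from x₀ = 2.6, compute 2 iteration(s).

f(x) = x³ - 2x² + 3x - 7
f'(x) = 3x² - 4x + 3
x₀ = 2.6

Newton-Raphson formula: x_{n+1} = x_n - f(x_n)/f'(x_n)

Iteration 1:
  f(2.600000) = 4.856000
  f'(2.600000) = 12.880000
  x_1 = 2.600000 - 4.856000/12.880000 = 2.222981
Iteration 2:
  f(2.222981) = 0.770839
  f'(2.222981) = 8.933013
  x_2 = 2.222981 - 0.770839/8.933013 = 2.136690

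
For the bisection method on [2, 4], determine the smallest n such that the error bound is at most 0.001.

We need (b-a)/2^n ≤ 0.001
(4 - 2)/2^n ≤ 0.001
2/2^n ≤ 0.001
2^n ≥ 2000
n ≥ log₂(2000) = 10.97
n ≥ 11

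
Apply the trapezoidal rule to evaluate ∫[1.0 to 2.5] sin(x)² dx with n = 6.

f(x) = sin(x)²
a = 1.0, b = 2.5, n = 6
h = (b - a)/n = 0.250000

Trapezoidal rule: (h/2)[f(x₀) + 2f(x₁) + 2f(x₂) + ... + f(xₙ)]

x_0 = 1.0000, f(x_0) = 0.708073, coefficient = 1
x_1 = 1.2500, f(x_1) = 0.900572, coefficient = 2
x_2 = 1.5000, f(x_2) = 0.994996, coefficient = 2
x_3 = 1.7500, f(x_3) = 0.968228, coefficient = 2
x_4 = 2.0000, f(x_4) = 0.826822, coefficient = 2
x_5 = 2.2500, f(x_5) = 0.605398, coefficient = 2
x_6 = 2.5000, f(x_6) = 0.358169, coefficient = 1

I ≈ (0.250000/2) × 9.658275 = 1.207284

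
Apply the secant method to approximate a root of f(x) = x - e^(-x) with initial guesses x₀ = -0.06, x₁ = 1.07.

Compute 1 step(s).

f(x) = x - e^(-x)
x₀ = -0.06, x₁ = 1.07

Secant formula: x_{n+1} = x_n - f(x_n)(x_n - x_{n-1})/(f(x_n) - f(x_{n-1}))

Iteration 1:
  f(-0.060000) = -1.121837
  f(1.070000) = 0.726991
  x_2 = 1.070000 - 0.726991×(1.070000 - (-0.060000))/(0.726991 - (-1.121837))
       = 0.625664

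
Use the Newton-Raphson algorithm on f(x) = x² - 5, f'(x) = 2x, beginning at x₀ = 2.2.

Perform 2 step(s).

f(x) = x² - 5
f'(x) = 2x
x₀ = 2.2

Newton-Raphson formula: x_{n+1} = x_n - f(x_n)/f'(x_n)

Iteration 1:
  f(2.200000) = -0.160000
  f'(2.200000) = 4.400000
  x_1 = 2.200000 - (-0.160000)/4.400000 = 2.236364
Iteration 2:
  f(2.236364) = 0.001322
  f'(2.236364) = 4.472727
  x_2 = 2.236364 - 0.001322/4.472727 = 2.236068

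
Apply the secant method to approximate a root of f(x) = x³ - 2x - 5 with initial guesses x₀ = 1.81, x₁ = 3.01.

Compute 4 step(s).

f(x) = x³ - 2x - 5
x₀ = 1.81, x₁ = 3.01

Secant formula: x_{n+1} = x_n - f(x_n)(x_n - x_{n-1})/(f(x_n) - f(x_{n-1}))

Iteration 1:
  f(1.810000) = -2.690259
  f(3.010000) = 16.250901
  x_2 = 3.010000 - 16.250901×(3.010000 - 1.810000)/(16.250901 - (-2.690259))
       = 1.980439
Iteration 2:
  f(3.010000) = 16.250901
  f(1.980439) = -1.193322
  x_3 = 1.980439 - (-1.193322)×(1.980439 - 3.010000)/(-1.193322 - 16.250901)
       = 2.050869
Iteration 3:
  f(1.980439) = -1.193322
  f(2.050869) = -0.475652
  x_4 = 2.050869 - (-0.475652)×(2.050869 - 1.980439)/(-0.475652 - (-1.193322))
       = 2.097548
Iteration 4:
  f(2.050869) = -0.475652
  f(2.097548) = 0.033504
  x_5 = 2.097548 - 0.033504×(2.097548 - 2.050869)/(0.033504 - (-0.475652))
       = 2.094477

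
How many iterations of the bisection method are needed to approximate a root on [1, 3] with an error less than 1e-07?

We need (b-a)/2^n ≤ 1e-07
(3 - 1)/2^n ≤ 1e-07
2/2^n ≤ 1e-07
2^n ≥ 20000000
n ≥ log₂(20000000) = 24.25
n ≥ 25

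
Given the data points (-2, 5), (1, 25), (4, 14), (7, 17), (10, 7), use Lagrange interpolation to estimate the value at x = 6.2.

Lagrange interpolation formula:
P(x) = Σ yᵢ × Lᵢ(x)
where Lᵢ(x) = Π_{j≠i} (x - xⱼ)/(xᵢ - xⱼ)

L_0(6.2) = (6.2 - 1)/(-2 - 1) × (6.2 - 4)/(-2 - 4) × (6.2 - 7)/(-2 - 7) × (6.2 - 10)/(-2 - 10) = 0.017890
L_1(6.2) = (6.2 - (-2))/(1 - (-2)) × (6.2 - 4)/(1 - 4) × (6.2 - 7)/(1 - 7) × (6.2 - 10)/(1 - 10) = -0.112843
L_2(6.2) = (6.2 - (-2))/(4 - (-2)) × (6.2 - 1)/(4 - 1) × (6.2 - 7)/(4 - 7) × (6.2 - 10)/(4 - 10) = 0.400079
L_3(6.2) = (6.2 - (-2))/(7 - (-2)) × (6.2 - 1)/(7 - 1) × (6.2 - 4)/(7 - 4) × (6.2 - 10)/(7 - 10) = 0.733478
L_4(6.2) = (6.2 - (-2))/(10 - (-2)) × (6.2 - 1)/(10 - 1) × (6.2 - 4)/(10 - 4) × (6.2 - 7)/(10 - 7) = -0.038604

P(6.2) = 5×L_0(6.2) + 25×L_1(6.2) + 14×L_2(6.2) + 17×L_3(6.2) + 7×L_4(6.2)
P(6.2) = 15.068385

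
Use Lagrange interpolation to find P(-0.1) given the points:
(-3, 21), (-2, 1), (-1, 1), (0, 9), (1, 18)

Lagrange interpolation formula:
P(x) = Σ yᵢ × Lᵢ(x)
where Lᵢ(x) = Π_{j≠i} (x - xⱼ)/(xᵢ - xⱼ)

L_0(-0.1) = (-0.1 - (-2))/(-3 - (-2)) × (-0.1 - (-1))/(-3 - (-1)) × (-0.1 - 0)/(-3 - 0) × (-0.1 - 1)/(-3 - 1) = 0.007838
L_1(-0.1) = (-0.1 - (-3))/(-2 - (-3)) × (-0.1 - (-1))/(-2 - (-1)) × (-0.1 - 0)/(-2 - 0) × (-0.1 - 1)/(-2 - 1) = -0.047850
L_2(-0.1) = (-0.1 - (-3))/(-1 - (-3)) × (-0.1 - (-2))/(-1 - (-2)) × (-0.1 - 0)/(-1 - 0) × (-0.1 - 1)/(-1 - 1) = 0.151525
L_3(-0.1) = (-0.1 - (-3))/(0 - (-3)) × (-0.1 - (-2))/(0 - (-2)) × (-0.1 - (-1))/(0 - (-1)) × (-0.1 - 1)/(0 - 1) = 0.909150
L_4(-0.1) = (-0.1 - (-3))/(1 - (-3)) × (-0.1 - (-2))/(1 - (-2)) × (-0.1 - (-1))/(1 - (-1)) × (-0.1 - 0)/(1 - 0) = -0.020663

P(-0.1) = 21×L_0(-0.1) + 1×L_1(-0.1) + 1×L_2(-0.1) + 9×L_3(-0.1) + 18×L_4(-0.1)
P(-0.1) = 8.078688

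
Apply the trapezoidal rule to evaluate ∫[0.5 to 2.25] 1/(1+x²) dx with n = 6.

f(x) = 1/(1+x²)
a = 0.5, b = 2.25, n = 6
h = (b - a)/n = 0.291667

Trapezoidal rule: (h/2)[f(x₀) + 2f(x₁) + 2f(x₂) + ... + f(xₙ)]

x_0 = 0.5000, f(x_0) = 0.800000, coefficient = 1
x_1 = 0.7917, f(x_1) = 0.614728, coefficient = 2
x_2 = 1.0833, f(x_2) = 0.460064, coefficient = 2
x_3 = 1.3750, f(x_3) = 0.345946, coefficient = 2
x_4 = 1.6667, f(x_4) = 0.264706, coefficient = 2
x_5 = 1.9583, f(x_5) = 0.206822, coefficient = 2
x_6 = 2.2500, f(x_6) = 0.164948, coefficient = 1

I ≈ (0.291667/2) × 4.749480 = 0.692633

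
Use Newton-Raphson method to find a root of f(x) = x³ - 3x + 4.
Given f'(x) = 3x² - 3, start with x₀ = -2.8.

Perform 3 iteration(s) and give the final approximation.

f(x) = x³ - 3x + 4
f'(x) = 3x² - 3
x₀ = -2.8

Newton-Raphson formula: x_{n+1} = x_n - f(x_n)/f'(x_n)

Iteration 1:
  f(-2.800000) = -9.552000
  f'(-2.800000) = 20.520000
  x_1 = -2.800000 - (-9.552000)/20.520000 = -2.334503
Iteration 2:
  f(-2.334503) = -1.719308
  f'(-2.334503) = 13.349712
  x_2 = -2.334503 - (-1.719308)/13.349712 = -2.205713
Iteration 3:
  f(-2.205713) = -0.114030
  f'(-2.205713) = 11.595510
  x_3 = -2.205713 - (-0.114030)/11.595510 = -2.195879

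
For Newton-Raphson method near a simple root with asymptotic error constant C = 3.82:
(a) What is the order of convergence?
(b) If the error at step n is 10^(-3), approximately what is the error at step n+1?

(a) Newton-Raphson has quadratic (order 2) convergence near simple roots.
    This means |e_{n+1}| ≈ C|e_n|².

(b) With |e_n| = 10^(-3) and C = 3.82:
    |e_{n+1}| ≈ 3.82 × (10^(-3))² = 3.82 × 10^(-6)

(a) 2 (quadratic); (b) |e_{n+1}| ≈ 3.820e-06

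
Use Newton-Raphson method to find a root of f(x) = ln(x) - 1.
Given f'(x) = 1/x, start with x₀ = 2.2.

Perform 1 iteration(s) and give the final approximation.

f(x) = ln(x) - 1
f'(x) = 1/x
x₀ = 2.2

Newton-Raphson formula: x_{n+1} = x_n - f(x_n)/f'(x_n)

Iteration 1:
  f(2.200000) = -0.211543
  f'(2.200000) = 0.454545
  x_1 = 2.200000 - (-0.211543)/0.454545 = 2.665394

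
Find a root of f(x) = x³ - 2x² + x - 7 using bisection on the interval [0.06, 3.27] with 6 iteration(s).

f(x) = x³ - 2x² + x - 7
Initial interval: [0.06, 3.27]

Iteration 1:
  c_1 = (0.060000 + 3.270000)/2 = 1.665000
  f(c_1) = f(1.665000) = -6.263695
  f(a) × f(c) ≥ 0, new interval: [1.665000, 3.270000]
Iteration 2:
  c_2 = (1.665000 + 3.270000)/2 = 2.467500
  f(c_2) = f(2.467500) = -1.686100
  f(a) × f(c) ≥ 0, new interval: [2.467500, 3.270000]
Iteration 3:
  c_3 = (2.467500 + 3.270000)/2 = 2.868750
  f(c_3) = f(2.868750) = 3.018325
  f(a) × f(c) < 0, new interval: [2.467500, 2.868750]
Iteration 4:
  c_4 = (2.467500 + 2.868750)/2 = 2.668125
  f(c_4) = f(2.668125) = 0.424434
  f(a) × f(c) < 0, new interval: [2.467500, 2.668125]
Iteration 5:
  c_5 = (2.467500 + 2.668125)/2 = 2.567813
  f(c_5) = f(2.567813) = -0.688224
  f(a) × f(c) ≥ 0, new interval: [2.567813, 2.668125]
Iteration 6:
  c_6 = (2.567813 + 2.668125)/2 = 2.617969
  f(c_6) = f(2.617969) = -0.146622
  f(a) × f(c) ≥ 0, new interval: [2.617969, 2.668125]

After 6 iteration(s), the approximation is c_6 = 2.617969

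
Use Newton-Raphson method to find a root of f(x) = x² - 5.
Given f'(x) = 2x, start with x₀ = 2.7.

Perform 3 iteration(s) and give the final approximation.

f(x) = x² - 5
f'(x) = 2x
x₀ = 2.7

Newton-Raphson formula: x_{n+1} = x_n - f(x_n)/f'(x_n)

Iteration 1:
  f(2.700000) = 2.290000
  f'(2.700000) = 5.400000
  x_1 = 2.700000 - 2.290000/5.400000 = 2.275926
Iteration 2:
  f(2.275926) = 0.179839
  f'(2.275926) = 4.551852
  x_2 = 2.275926 - 0.179839/4.551852 = 2.236417
Iteration 3:
  f(2.236417) = 0.001561
  f'(2.236417) = 4.472834
  x_3 = 2.236417 - 0.001561/4.472834 = 2.236068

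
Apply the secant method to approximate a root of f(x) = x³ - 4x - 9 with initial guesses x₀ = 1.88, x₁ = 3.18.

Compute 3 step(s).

f(x) = x³ - 4x - 9
x₀ = 1.88, x₁ = 3.18

Secant formula: x_{n+1} = x_n - f(x_n)(x_n - x_{n-1})/(f(x_n) - f(x_{n-1}))

Iteration 1:
  f(1.880000) = -9.875328
  f(3.180000) = 10.437432
  x_2 = 3.180000 - 10.437432×(3.180000 - 1.880000)/(10.437432 - (-9.875328))
       = 2.512013
Iteration 2:
  f(3.180000) = 10.437432
  f(2.512013) = -3.196726
  x_3 = 2.512013 - (-3.196726)×(2.512013 - 3.180000)/(-3.196726 - 10.437432)
       = 2.668632
Iteration 3:
  f(2.512013) = -3.196726
  f(2.668632) = -0.669604
  x_4 = 2.668632 - (-0.669604)×(2.668632 - 2.512013)/(-0.669604 - (-3.196726))
       = 2.710131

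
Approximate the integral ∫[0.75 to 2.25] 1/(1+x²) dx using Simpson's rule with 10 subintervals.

f(x) = 1/(1+x²)
a = 0.75, b = 2.25, n = 10
h = (b - a)/n = 0.150000

Simpson's rule: (h/3)[f(x₀) + 4f(x₁) + 2f(x₂) + ... + f(xₙ)]

x_0 = 0.7500, f(x_0) = 0.640000, coefficient = 1
x_1 = 0.9000, f(x_1) = 0.552486, coefficient = 4
x_2 = 1.0500, f(x_2) = 0.475624, coefficient = 2
x_3 = 1.2000, f(x_3) = 0.409836, coefficient = 4
x_4 = 1.3500, f(x_4) = 0.354296, coefficient = 2
x_5 = 1.5000, f(x_5) = 0.307692, coefficient = 4
x_6 = 1.6500, f(x_6) = 0.268637, coefficient = 2
x_7 = 1.8000, f(x_7) = 0.235849, coefficient = 4
x_8 = 1.9500, f(x_8) = 0.208225, coefficient = 2
x_9 = 2.1000, f(x_9) = 0.184843, coefficient = 4
x_10 = 2.2500, f(x_10) = 0.164948, coefficient = 1

I ≈ (0.150000/3) × 10.181338 = 0.509067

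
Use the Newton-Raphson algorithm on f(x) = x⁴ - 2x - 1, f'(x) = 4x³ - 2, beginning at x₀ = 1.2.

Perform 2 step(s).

f(x) = x⁴ - 2x - 1
f'(x) = 4x³ - 2
x₀ = 1.2

Newton-Raphson formula: x_{n+1} = x_n - f(x_n)/f'(x_n)

Iteration 1:
  f(1.200000) = -1.326400
  f'(1.200000) = 4.912000
  x_1 = 1.200000 - (-1.326400)/4.912000 = 1.470033
Iteration 2:
  f(1.470033) = 0.729838
  f'(1.470033) = 10.706937
  x_2 = 1.470033 - 0.729838/10.706937 = 1.401868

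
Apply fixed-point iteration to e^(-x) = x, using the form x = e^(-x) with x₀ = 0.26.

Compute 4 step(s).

Equation: e^(-x) = x
Fixed-point form: x = e^(-x)
x₀ = 0.26

x_1 = g(0.260000) = 0.771052
x_2 = g(0.771052) = 0.462526
x_3 = g(0.462526) = 0.629691
x_4 = g(0.629691) = 0.532757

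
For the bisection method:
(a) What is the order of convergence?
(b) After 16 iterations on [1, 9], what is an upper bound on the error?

(a) Bisection has linear (order 1) convergence; the error is halved each step.

(b) Error bound = (b-a)/2^n = (9 - 1)/2^{16}
    = 8/2^{16}

(a) 1 (linear); (b) error ≤ 1.22e-04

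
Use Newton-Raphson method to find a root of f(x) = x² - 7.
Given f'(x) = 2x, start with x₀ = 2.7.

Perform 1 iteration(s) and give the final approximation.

f(x) = x² - 7
f'(x) = 2x
x₀ = 2.7

Newton-Raphson formula: x_{n+1} = x_n - f(x_n)/f'(x_n)

Iteration 1:
  f(2.700000) = 0.290000
  f'(2.700000) = 5.400000
  x_1 = 2.700000 - 0.290000/5.400000 = 2.646296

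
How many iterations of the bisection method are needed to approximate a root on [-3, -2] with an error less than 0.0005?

We need (b-a)/2^n ≤ 0.0005
(-2 - (-3))/2^n ≤ 0.0005
1/2^n ≤ 0.0005
2^n ≥ 2000
n ≥ log₂(2000) = 10.97
n ≥ 11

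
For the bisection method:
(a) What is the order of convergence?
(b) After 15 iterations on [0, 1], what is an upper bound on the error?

(a) Bisection has linear (order 1) convergence; the error is halved each step.

(b) Error bound = (b-a)/2^n = (1 - 0)/2^{15}
    = 1/2^{15}

(a) 1 (linear); (b) error ≤ 3.05e-05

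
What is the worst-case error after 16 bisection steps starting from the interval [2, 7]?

Bisection error bound: |error| ≤ (b-a)/2^n
|error| ≤ (7 - 2)/2^16 = 5/2^16
|error| ≤ 0.0000762939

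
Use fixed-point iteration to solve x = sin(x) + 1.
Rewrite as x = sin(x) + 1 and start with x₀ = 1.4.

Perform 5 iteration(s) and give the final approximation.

Equation: x = sin(x) + 1
Fixed-point form: x = sin(x) + 1
x₀ = 1.4

x_1 = g(1.400000) = 1.985450
x_2 = g(1.985450) = 1.915256
x_3 = g(1.915256) = 1.941258
x_4 = g(1.941258) = 1.932160
x_5 = g(1.932160) = 1.935415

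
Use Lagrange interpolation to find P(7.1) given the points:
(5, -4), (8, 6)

Lagrange interpolation formula:
P(x) = Σ yᵢ × Lᵢ(x)
where Lᵢ(x) = Π_{j≠i} (x - xⱼ)/(xᵢ - xⱼ)

L_0(7.1) = (7.1 - 8)/(5 - 8) = 0.300000
L_1(7.1) = (7.1 - 5)/(8 - 5) = 0.700000

P(7.1) = (-4)×L_0(7.1) + 6×L_1(7.1)
P(7.1) = 3.000000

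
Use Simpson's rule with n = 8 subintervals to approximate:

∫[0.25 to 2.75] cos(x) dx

f(x) = cos(x)
a = 0.25, b = 2.75, n = 8
h = (b - a)/n = 0.312500

Simpson's rule: (h/3)[f(x₀) + 4f(x₁) + 2f(x₂) + ... + f(xₙ)]

x_0 = 0.2500, f(x_0) = 0.968912, coefficient = 1
x_1 = 0.5625, f(x_1) = 0.845924, coefficient = 4
x_2 = 0.8750, f(x_2) = 0.640997, coefficient = 2
x_3 = 1.1875, f(x_3) = 0.373980, coefficient = 4
x_4 = 1.5000, f(x_4) = 0.070737, coefficient = 2
x_5 = 1.8125, f(x_5) = -0.239357, coefficient = 4
x_6 = 2.1250, f(x_6) = -0.526266, coefficient = 2
x_7 = 2.4375, f(x_7) = -0.762199, coefficient = 4
x_8 = 2.7500, f(x_8) = -0.924302, coefficient = 1

I ≈ (0.312500/3) × 1.288937 = 0.134264
Exact value: 0.134257
Error: 0.000007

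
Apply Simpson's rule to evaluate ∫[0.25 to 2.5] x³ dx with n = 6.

f(x) = x³
a = 0.25, b = 2.5, n = 6
h = (b - a)/n = 0.375000

Simpson's rule: (h/3)[f(x₀) + 4f(x₁) + 2f(x₂) + ... + f(xₙ)]

x_0 = 0.2500, f(x_0) = 0.015625, coefficient = 1
x_1 = 0.6250, f(x_1) = 0.244141, coefficient = 4
x_2 = 1.0000, f(x_2) = 1.000000, coefficient = 2
x_3 = 1.3750, f(x_3) = 2.599609, coefficient = 4
x_4 = 1.7500, f(x_4) = 5.359375, coefficient = 2
x_5 = 2.1250, f(x_5) = 9.595703, coefficient = 4
x_6 = 2.5000, f(x_6) = 15.625000, coefficient = 1

I ≈ (0.375000/3) × 78.117188 = 9.764648
Exact value: 9.764648
Error: 0.000000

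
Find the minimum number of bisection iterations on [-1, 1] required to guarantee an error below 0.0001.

We need (b-a)/2^n ≤ 0.0001
(1 - (-1))/2^n ≤ 0.0001
2/2^n ≤ 0.0001
2^n ≥ 20000
n ≥ log₂(20000) = 14.29
n ≥ 15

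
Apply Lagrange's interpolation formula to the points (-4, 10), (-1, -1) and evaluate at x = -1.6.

Lagrange interpolation formula:
P(x) = Σ yᵢ × Lᵢ(x)
where Lᵢ(x) = Π_{j≠i} (x - xⱼ)/(xᵢ - xⱼ)

L_0(-1.6) = (-1.6 - (-1))/(-4 - (-1)) = 0.200000
L_1(-1.6) = (-1.6 - (-4))/(-1 - (-4)) = 0.800000

P(-1.6) = 10×L_0(-1.6) + (-1)×L_1(-1.6)
P(-1.6) = 1.200000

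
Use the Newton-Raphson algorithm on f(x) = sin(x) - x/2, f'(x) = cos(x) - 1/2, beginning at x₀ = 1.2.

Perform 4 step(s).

f(x) = sin(x) - x/2
f'(x) = cos(x) - 1/2
x₀ = 1.2

Newton-Raphson formula: x_{n+1} = x_n - f(x_n)/f'(x_n)

Iteration 1:
  f(1.200000) = 0.332039
  f'(1.200000) = -0.137642
  x_1 = 1.200000 - 0.332039/(-0.137642) = 3.612334
Iteration 2:
  f(3.612334) = -2.259714
  f'(3.612334) = -1.391232
  x_2 = 3.612334 - (-2.259714)/(-1.391232) = 1.988080
Iteration 3:
  f(1.988080) = -0.079847
  f'(1.988080) = -0.905279
  x_3 = 1.988080 - (-0.079847)/(-0.905279) = 1.899879
Iteration 4:
  f(1.899879) = -0.003600
  f'(1.899879) = -0.823175
  x_4 = 1.899879 - (-0.003600)/(-0.823175) = 1.895505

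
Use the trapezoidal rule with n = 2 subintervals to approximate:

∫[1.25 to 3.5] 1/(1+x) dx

f(x) = 1/(1+x)
a = 1.25, b = 3.5, n = 2
h = (b - a)/n = 1.125000

Trapezoidal rule: (h/2)[f(x₀) + 2f(x₁) + 2f(x₂) + ... + f(xₙ)]

x_0 = 1.2500, f(x_0) = 0.444444, coefficient = 1
x_1 = 2.3750, f(x_1) = 0.296296, coefficient = 2
x_2 = 3.5000, f(x_2) = 0.222222, coefficient = 1

I ≈ (1.125000/2) × 1.259259 = 0.708333
Exact value: 0.693147
Error: 0.015186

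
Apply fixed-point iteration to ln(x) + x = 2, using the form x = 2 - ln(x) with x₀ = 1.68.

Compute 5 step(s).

Equation: ln(x) + x = 2
Fixed-point form: x = 2 - ln(x)
x₀ = 1.68

x_1 = g(1.680000) = 1.481206
x_2 = g(1.481206) = 1.607143
x_3 = g(1.607143) = 1.525542
x_4 = g(1.525542) = 1.577650
x_5 = g(1.577650) = 1.544063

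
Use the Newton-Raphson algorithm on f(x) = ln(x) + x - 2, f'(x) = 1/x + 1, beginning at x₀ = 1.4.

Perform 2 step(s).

f(x) = ln(x) + x - 2
f'(x) = 1/x + 1
x₀ = 1.4

Newton-Raphson formula: x_{n+1} = x_n - f(x_n)/f'(x_n)

Iteration 1:
  f(1.400000) = -0.263528
  f'(1.400000) = 1.714286
  x_1 = 1.400000 - (-0.263528)/1.714286 = 1.553725
Iteration 2:
  f(1.553725) = -0.005621
  f'(1.553725) = 1.643615
  x_2 = 1.553725 - (-0.005621)/1.643615 = 1.557144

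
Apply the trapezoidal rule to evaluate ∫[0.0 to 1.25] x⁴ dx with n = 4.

f(x) = x⁴
a = 0.0, b = 1.25, n = 4
h = (b - a)/n = 0.312500

Trapezoidal rule: (h/2)[f(x₀) + 2f(x₁) + 2f(x₂) + ... + f(xₙ)]

x_0 = 0.0000, f(x_0) = 0.000000, coefficient = 1
x_1 = 0.3125, f(x_1) = 0.009537, coefficient = 2
x_2 = 0.6250, f(x_2) = 0.152588, coefficient = 2
x_3 = 0.9375, f(x_3) = 0.772476, coefficient = 2
x_4 = 1.2500, f(x_4) = 2.441406, coefficient = 1

I ≈ (0.312500/2) × 4.310608 = 0.673532
Exact value: 0.610352
Error: 0.063181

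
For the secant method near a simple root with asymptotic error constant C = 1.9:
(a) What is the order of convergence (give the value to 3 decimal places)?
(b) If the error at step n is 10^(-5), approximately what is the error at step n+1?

(a) Secant method has superlinear convergence with order φ = (1+√5)/2 ≈ 1.618.
    This means |e_{n+1}| ≈ C|e_n|^1.618.

(b) With |e_n| = 10^(-5) and C = 1.9:
    |e_{n+1}| ≈ 1.9 × (10^(-5))^1.618 = 1.9 × 10^(-8.09)

(a) ≈ 1.618 (golden ratio); (b) |e_{n+1}| ≈ 1.544e-08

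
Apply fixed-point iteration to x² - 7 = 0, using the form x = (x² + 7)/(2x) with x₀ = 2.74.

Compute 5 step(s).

Equation: x² - 7 = 0
Fixed-point form: x = (x² + 7)/(2x)
x₀ = 2.74

x_1 = g(2.740000) = 2.647372
x_2 = g(2.647372) = 2.645752
x_3 = g(2.645752) = 2.645751
x_4 = g(2.645751) = 2.645751
x_5 = g(2.645751) = 2.645751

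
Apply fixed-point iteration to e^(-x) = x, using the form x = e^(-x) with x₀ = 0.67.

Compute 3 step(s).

Equation: e^(-x) = x
Fixed-point form: x = e^(-x)
x₀ = 0.67

x_1 = g(0.670000) = 0.511709
x_2 = g(0.511709) = 0.599470
x_3 = g(0.599470) = 0.549102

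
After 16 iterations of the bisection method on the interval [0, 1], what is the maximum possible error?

Bisection error bound: |error| ≤ (b-a)/2^n
|error| ≤ (1 - 0)/2^16 = 1/2^16
|error| ≤ 0.0000152588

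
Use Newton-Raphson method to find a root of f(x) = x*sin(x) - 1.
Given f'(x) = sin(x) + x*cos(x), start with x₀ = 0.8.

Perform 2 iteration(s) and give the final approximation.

f(x) = x*sin(x) - 1
f'(x) = sin(x) + x*cos(x)
x₀ = 0.8

Newton-Raphson formula: x_{n+1} = x_n - f(x_n)/f'(x_n)

Iteration 1:
  f(0.800000) = -0.426115
  f'(0.800000) = 1.274721
  x_1 = 0.800000 - (-0.426115)/1.274721 = 1.134281
Iteration 2:
  f(1.134281) = 0.027920
  f'(1.134281) = 1.385786
  x_2 = 1.134281 - 0.027920/1.385786 = 1.114134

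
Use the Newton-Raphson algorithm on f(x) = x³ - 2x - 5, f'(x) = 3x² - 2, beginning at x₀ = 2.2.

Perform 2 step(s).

f(x) = x³ - 2x - 5
f'(x) = 3x² - 2
x₀ = 2.2

Newton-Raphson formula: x_{n+1} = x_n - f(x_n)/f'(x_n)

Iteration 1:
  f(2.200000) = 1.248000
  f'(2.200000) = 12.520000
  x_1 = 2.200000 - 1.248000/12.520000 = 2.100319
Iteration 2:
  f(2.100319) = 0.064589
  f'(2.100319) = 11.234026
  x_2 = 2.100319 - 0.064589/11.234026 = 2.094570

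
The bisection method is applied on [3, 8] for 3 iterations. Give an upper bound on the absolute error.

Bisection error bound: |error| ≤ (b-a)/2^n
|error| ≤ (8 - 3)/2^3 = 5/2^3
|error| ≤ 0.6250000000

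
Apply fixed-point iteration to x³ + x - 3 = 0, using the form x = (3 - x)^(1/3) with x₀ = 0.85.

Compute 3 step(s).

Equation: x³ + x - 3 = 0
Fixed-point form: x = (3 - x)^(1/3)
x₀ = 0.85

x_1 = g(0.850000) = 1.290663
x_2 = g(1.290663) = 1.195664
x_3 = g(1.195664) = 1.217416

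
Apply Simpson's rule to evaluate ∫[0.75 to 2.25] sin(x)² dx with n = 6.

f(x) = sin(x)²
a = 0.75, b = 2.25, n = 6
h = (b - a)/n = 0.250000

Simpson's rule: (h/3)[f(x₀) + 4f(x₁) + 2f(x₂) + ... + f(xₙ)]

x_0 = 0.7500, f(x_0) = 0.464631, coefficient = 1
x_1 = 1.0000, f(x_1) = 0.708073, coefficient = 4
x_2 = 1.2500, f(x_2) = 0.900572, coefficient = 2
x_3 = 1.5000, f(x_3) = 0.994996, coefficient = 4
x_4 = 1.7500, f(x_4) = 0.968228, coefficient = 2
x_5 = 2.0000, f(x_5) = 0.826822, coefficient = 4
x_6 = 2.2500, f(x_6) = 0.605398, coefficient = 1

I ≈ (0.250000/3) × 14.927196 = 1.243933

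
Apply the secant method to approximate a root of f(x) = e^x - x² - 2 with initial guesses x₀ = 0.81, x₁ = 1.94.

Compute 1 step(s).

f(x) = e^x - x² - 2
x₀ = 0.81, x₁ = 1.94

Secant formula: x_{n+1} = x_n - f(x_n)(x_n - x_{n-1})/(f(x_n) - f(x_{n-1}))

Iteration 1:
  f(0.810000) = -0.408192
  f(1.940000) = 1.195151
  x_2 = 1.940000 - 1.195151×(1.940000 - 0.810000)/(1.195151 - (-0.408192))
       = 1.097685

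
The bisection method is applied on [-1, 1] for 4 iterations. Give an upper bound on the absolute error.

Bisection error bound: |error| ≤ (b-a)/2^n
|error| ≤ (1 - (-1))/2^4 = 2/2^4
|error| ≤ 0.1250000000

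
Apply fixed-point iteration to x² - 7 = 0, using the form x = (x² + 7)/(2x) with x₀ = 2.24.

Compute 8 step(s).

Equation: x² - 7 = 0
Fixed-point form: x = (x² + 7)/(2x)
x₀ = 2.24

x_1 = g(2.240000) = 2.682500
x_2 = g(2.682500) = 2.646003
x_3 = g(2.646003) = 2.645751
x_4 = g(2.645751) = 2.645751
x_5 = g(2.645751) = 2.645751
x_6 = g(2.645751) = 2.645751
x_7 = g(2.645751) = 2.645751
x_8 = g(2.645751) = 2.645751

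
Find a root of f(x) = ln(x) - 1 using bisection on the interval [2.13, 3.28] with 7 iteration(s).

f(x) = ln(x) - 1
Initial interval: [2.13, 3.28]

Iteration 1:
  c_1 = (2.130000 + 3.280000)/2 = 2.705000
  f(c_1) = f(2.705000) = -0.004898
  f(a) × f(c) ≥ 0, new interval: [2.705000, 3.280000]
Iteration 2:
  c_2 = (2.705000 + 3.280000)/2 = 2.992500
  f(c_2) = f(2.992500) = 0.096109
  f(a) × f(c) < 0, new interval: [2.705000, 2.992500]
Iteration 3:
  c_3 = (2.705000 + 2.992500)/2 = 2.848750
  f(c_3) = f(2.848750) = 0.046880
  f(a) × f(c) < 0, new interval: [2.705000, 2.848750]
Iteration 4:
  c_4 = (2.705000 + 2.848750)/2 = 2.776875
  f(c_4) = f(2.776875) = 0.021326
  f(a) × f(c) < 0, new interval: [2.705000, 2.776875]
Iteration 5:
  c_5 = (2.705000 + 2.776875)/2 = 2.740938
  f(c_5) = f(2.740938) = 0.008300
  f(a) × f(c) < 0, new interval: [2.705000, 2.740938]
Iteration 6:
  c_6 = (2.705000 + 2.740938)/2 = 2.722969
  f(c_6) = f(2.722969) = 0.001723
  f(a) × f(c) < 0, new interval: [2.705000, 2.722969]
Iteration 7:
  c_7 = (2.705000 + 2.722969)/2 = 2.713984
  f(c_7) = f(2.713984) = -0.001582
  f(a) × f(c) ≥ 0, new interval: [2.713984, 2.722969]

After 7 iteration(s), the approximation is c_7 = 2.713984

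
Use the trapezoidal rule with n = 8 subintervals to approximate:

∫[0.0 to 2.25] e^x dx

f(x) = e^x
a = 0.0, b = 2.25, n = 8
h = (b - a)/n = 0.281250

Trapezoidal rule: (h/2)[f(x₀) + 2f(x₁) + 2f(x₂) + ... + f(xₙ)]

x_0 = 0.0000, f(x_0) = 1.000000, coefficient = 1
x_1 = 0.2812, f(x_1) = 1.324785, coefficient = 2
x_2 = 0.5625, f(x_2) = 1.755055, coefficient = 2
x_3 = 0.8438, f(x_3) = 2.325070, coefficient = 2
x_4 = 1.1250, f(x_4) = 3.080217, coefficient = 2
x_5 = 1.4062, f(x_5) = 4.080624, coefficient = 2
x_6 = 1.6875, f(x_6) = 5.405949, coefficient = 2
x_7 = 1.9688, f(x_7) = 7.161719, coefficient = 2
x_8 = 2.2500, f(x_8) = 9.487736, coefficient = 1

I ≈ (0.281250/2) × 60.754572 = 8.543612
Exact value: 8.487736
Error: 0.055876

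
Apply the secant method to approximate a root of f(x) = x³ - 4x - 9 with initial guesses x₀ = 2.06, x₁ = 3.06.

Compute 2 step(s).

f(x) = x³ - 4x - 9
x₀ = 2.06, x₁ = 3.06

Secant formula: x_{n+1} = x_n - f(x_n)(x_n - x_{n-1})/(f(x_n) - f(x_{n-1}))

Iteration 1:
  f(2.060000) = -8.498184
  f(3.060000) = 7.412616
  x_2 = 3.060000 - 7.412616×(3.060000 - 2.060000)/(7.412616 - (-8.498184))
       = 2.594114
Iteration 2:
  f(3.060000) = 7.412616
  f(2.594114) = -1.919551
  x_3 = 2.594114 - (-1.919551)×(2.594114 - 3.060000)/(-1.919551 - 7.412616)
       = 2.689943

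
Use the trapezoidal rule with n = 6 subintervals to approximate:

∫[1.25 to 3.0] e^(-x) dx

f(x) = e^(-x)
a = 1.25, b = 3.0, n = 6
h = (b - a)/n = 0.291667

Trapezoidal rule: (h/2)[f(x₀) + 2f(x₁) + 2f(x₂) + ... + f(xₙ)]

x_0 = 1.2500, f(x_0) = 0.286505, coefficient = 1
x_1 = 1.5417, f(x_1) = 0.214024, coefficient = 2
x_2 = 1.8333, f(x_2) = 0.159880, coefficient = 2
x_3 = 2.1250, f(x_3) = 0.119433, coefficient = 2
x_4 = 2.4167, f(x_4) = 0.089219, coefficient = 2
x_5 = 2.7083, f(x_5) = 0.066648, coefficient = 2
x_6 = 3.0000, f(x_6) = 0.049787, coefficient = 1

I ≈ (0.291667/2) × 1.634698 = 0.238393
Exact value: 0.236718
Error: 0.001676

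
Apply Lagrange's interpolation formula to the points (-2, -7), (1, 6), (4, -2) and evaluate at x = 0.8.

Lagrange interpolation formula:
P(x) = Σ yᵢ × Lᵢ(x)
where Lᵢ(x) = Π_{j≠i} (x - xⱼ)/(xᵢ - xⱼ)

L_0(0.8) = (0.8 - 1)/(-2 - 1) × (0.8 - 4)/(-2 - 4) = 0.035556
L_1(0.8) = (0.8 - (-2))/(1 - (-2)) × (0.8 - 4)/(1 - 4) = 0.995556
L_2(0.8) = (0.8 - (-2))/(4 - (-2)) × (0.8 - 1)/(4 - 1) = -0.031111

P(0.8) = (-7)×L_0(0.8) + 6×L_1(0.8) + (-2)×L_2(0.8)
P(0.8) = 5.786667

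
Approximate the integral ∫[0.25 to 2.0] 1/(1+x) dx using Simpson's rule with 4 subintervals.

f(x) = 1/(1+x)
a = 0.25, b = 2.0, n = 4
h = (b - a)/n = 0.437500

Simpson's rule: (h/3)[f(x₀) + 4f(x₁) + 2f(x₂) + ... + f(xₙ)]

x_0 = 0.2500, f(x_0) = 0.800000, coefficient = 1
x_1 = 0.6875, f(x_1) = 0.592593, coefficient = 4
x_2 = 1.1250, f(x_2) = 0.470588, coefficient = 2
x_3 = 1.5625, f(x_3) = 0.390244, coefficient = 4
x_4 = 2.0000, f(x_4) = 0.333333, coefficient = 1

I ≈ (0.437500/3) × 6.005856 = 0.875854
Exact value: 0.875469
Error: 0.000385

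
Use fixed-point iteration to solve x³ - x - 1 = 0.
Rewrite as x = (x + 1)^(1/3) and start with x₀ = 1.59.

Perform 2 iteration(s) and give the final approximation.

Equation: x³ - x - 1 = 0
Fixed-point form: x = (x + 1)^(1/3)
x₀ = 1.59

x_1 = g(1.590000) = 1.373304
x_2 = g(1.373304) = 1.333883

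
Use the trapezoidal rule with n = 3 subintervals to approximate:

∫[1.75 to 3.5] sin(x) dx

f(x) = sin(x)
a = 1.75, b = 3.5, n = 3
h = (b - a)/n = 0.583333

Trapezoidal rule: (h/2)[f(x₀) + 2f(x₁) + 2f(x₂) + ... + f(xₙ)]

x_0 = 1.7500, f(x_0) = 0.983986, coefficient = 1
x_1 = 2.3333, f(x_1) = 0.723086, coefficient = 2
x_2 = 2.9167, f(x_2) = 0.223034, coefficient = 2
x_3 = 3.5000, f(x_3) = -0.350783, coefficient = 1

I ≈ (0.583333/2) × 2.525443 = 0.736588
Exact value: 0.758211
Error: 0.021623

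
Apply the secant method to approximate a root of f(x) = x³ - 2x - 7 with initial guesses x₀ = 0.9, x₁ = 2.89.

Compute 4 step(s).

f(x) = x³ - 2x - 7
x₀ = 0.9, x₁ = 2.89

Secant formula: x_{n+1} = x_n - f(x_n)(x_n - x_{n-1})/(f(x_n) - f(x_{n-1}))

Iteration 1:
  f(0.900000) = -8.071000
  f(2.890000) = 11.357569
  x_2 = 2.890000 - 11.357569×(2.890000 - 0.900000)/(11.357569 - (-8.071000))
       = 1.726684
Iteration 2:
  f(2.890000) = 11.357569
  f(1.726684) = -5.305366
  x_3 = 1.726684 - (-5.305366)×(1.726684 - 2.890000)/(-5.305366 - 11.357569)
       = 2.097076
Iteration 3:
  f(1.726684) = -5.305366
  f(2.097076) = -1.971782
  x_4 = 2.097076 - (-1.971782)×(2.097076 - 1.726684)/(-1.971782 - (-5.305366))
       = 2.316159
Iteration 4:
  f(2.097076) = -1.971782
  f(2.316159) = 0.792934
  x_5 = 2.316159 - 0.792934×(2.316159 - 2.097076)/(0.792934 - (-1.971782))
       = 2.253325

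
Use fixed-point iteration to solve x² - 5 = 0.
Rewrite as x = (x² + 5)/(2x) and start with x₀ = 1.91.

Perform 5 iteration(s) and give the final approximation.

Equation: x² - 5 = 0
Fixed-point form: x = (x² + 5)/(2x)
x₀ = 1.91

x_1 = g(1.910000) = 2.263901
x_2 = g(2.263901) = 2.236239
x_3 = g(2.236239) = 2.236068
x_4 = g(2.236068) = 2.236068
x_5 = g(2.236068) = 2.236068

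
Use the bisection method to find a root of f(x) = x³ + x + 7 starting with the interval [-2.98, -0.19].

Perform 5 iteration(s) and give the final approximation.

f(x) = x³ + x + 7
Initial interval: [-2.98, -0.19]

Iteration 1:
  c_1 = (-2.980000 + (-0.190000))/2 = -1.585000
  f(c_1) = f(-1.585000) = 1.433123
  f(a) × f(c) < 0, new interval: [-2.980000, -1.585000]
Iteration 2:
  c_2 = (-2.980000 + (-1.585000))/2 = -2.282500
  f(c_2) = f(-2.282500) = -7.173883
  f(a) × f(c) ≥ 0, new interval: [-2.282500, -1.585000]
Iteration 3:
  c_3 = (-2.282500 + (-1.585000))/2 = -1.933750
  f(c_3) = f(-1.933750) = -2.164794
  f(a) × f(c) ≥ 0, new interval: [-1.933750, -1.585000]
Iteration 4:
  c_4 = (-1.933750 + (-1.585000))/2 = -1.759375
  f(c_4) = f(-1.759375) = -0.205345
  f(a) × f(c) ≥ 0, new interval: [-1.759375, -1.585000]
Iteration 5:
  c_5 = (-1.759375 + (-1.585000))/2 = -1.672187
  f(c_5) = f(-1.672187) = 0.652023
  f(a) × f(c) < 0, new interval: [-1.759375, -1.672187]

After 5 iteration(s), the approximation is c_5 = -1.672187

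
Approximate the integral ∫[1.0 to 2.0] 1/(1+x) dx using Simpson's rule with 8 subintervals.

f(x) = 1/(1+x)
a = 1.0, b = 2.0, n = 8
h = (b - a)/n = 0.125000

Simpson's rule: (h/3)[f(x₀) + 4f(x₁) + 2f(x₂) + ... + f(xₙ)]

x_0 = 1.0000, f(x_0) = 0.500000, coefficient = 1
x_1 = 1.1250, f(x_1) = 0.470588, coefficient = 4
x_2 = 1.2500, f(x_2) = 0.444444, coefficient = 2
x_3 = 1.3750, f(x_3) = 0.421053, coefficient = 4
x_4 = 1.5000, f(x_4) = 0.400000, coefficient = 2
x_5 = 1.6250, f(x_5) = 0.380952, coefficient = 4
x_6 = 1.7500, f(x_6) = 0.363636, coefficient = 2
x_7 = 1.8750, f(x_7) = 0.347826, coefficient = 4
x_8 = 2.0000, f(x_8) = 0.333333, coefficient = 1

I ≈ (0.125000/3) × 9.731172 = 0.405466
Exact value: 0.405465
Error: 0.000000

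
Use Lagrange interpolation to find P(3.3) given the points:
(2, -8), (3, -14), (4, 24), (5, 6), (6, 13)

Lagrange interpolation formula:
P(x) = Σ yᵢ × Lᵢ(x)
where Lᵢ(x) = Π_{j≠i} (x - xⱼ)/(xᵢ - xⱼ)

L_0(3.3) = (3.3 - 3)/(2 - 3) × (3.3 - 4)/(2 - 4) × (3.3 - 5)/(2 - 5) × (3.3 - 6)/(2 - 6) = -0.040162
L_1(3.3) = (3.3 - 2)/(3 - 2) × (3.3 - 4)/(3 - 4) × (3.3 - 5)/(3 - 5) × (3.3 - 6)/(3 - 6) = 0.696150
L_2(3.3) = (3.3 - 2)/(4 - 2) × (3.3 - 3)/(4 - 3) × (3.3 - 5)/(4 - 5) × (3.3 - 6)/(4 - 6) = 0.447525
L_3(3.3) = (3.3 - 2)/(5 - 2) × (3.3 - 3)/(5 - 3) × (3.3 - 4)/(5 - 4) × (3.3 - 6)/(5 - 6) = -0.122850
L_4(3.3) = (3.3 - 2)/(6 - 2) × (3.3 - 3)/(6 - 3) × (3.3 - 4)/(6 - 4) × (3.3 - 5)/(6 - 5) = 0.019337

P(3.3) = (-8)×L_0(3.3) + (-14)×L_1(3.3) + 24×L_2(3.3) + 6×L_3(3.3) + 13×L_4(3.3)
P(3.3) = 0.830087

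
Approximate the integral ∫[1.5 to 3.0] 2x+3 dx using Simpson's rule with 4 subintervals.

f(x) = 2x+3
a = 1.5, b = 3.0, n = 4
h = (b - a)/n = 0.375000

Simpson's rule: (h/3)[f(x₀) + 4f(x₁) + 2f(x₂) + ... + f(xₙ)]

x_0 = 1.5000, f(x_0) = 6.000000, coefficient = 1
x_1 = 1.8750, f(x_1) = 6.750000, coefficient = 4
x_2 = 2.2500, f(x_2) = 7.500000, coefficient = 2
x_3 = 2.6250, f(x_3) = 8.250000, coefficient = 4
x_4 = 3.0000, f(x_4) = 9.000000, coefficient = 1

I ≈ (0.375000/3) × 90.000000 = 11.250000
Exact value: 11.250000
Error: 0.000000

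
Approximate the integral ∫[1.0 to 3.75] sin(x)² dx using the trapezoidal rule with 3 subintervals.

f(x) = sin(x)²
a = 1.0, b = 3.75, n = 3
h = (b - a)/n = 0.916667

Trapezoidal rule: (h/2)[f(x₀) + 2f(x₁) + 2f(x₂) + ... + f(xₙ)]

x_0 = 1.0000, f(x_0) = 0.708073, coefficient = 1
x_1 = 1.9167, f(x_1) = 0.885068, coefficient = 2
x_2 = 2.8333, f(x_2) = 0.092052, coefficient = 2
x_3 = 3.7500, f(x_3) = 0.326682, coefficient = 1

I ≈ (0.916667/2) × 2.988996 = 1.369957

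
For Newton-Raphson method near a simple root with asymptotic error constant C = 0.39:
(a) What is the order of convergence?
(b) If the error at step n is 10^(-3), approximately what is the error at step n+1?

(a) Newton-Raphson has quadratic (order 2) convergence near simple roots.
    This means |e_{n+1}| ≈ C|e_n|².

(b) With |e_n| = 10^(-3) and C = 0.39:
    |e_{n+1}| ≈ 0.39 × (10^(-3))² = 0.39 × 10^(-6)

(a) 2 (quadratic); (b) |e_{n+1}| ≈ 3.900e-07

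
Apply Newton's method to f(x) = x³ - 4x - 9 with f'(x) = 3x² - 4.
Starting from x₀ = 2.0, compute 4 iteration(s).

f(x) = x³ - 4x - 9
f'(x) = 3x² - 4
x₀ = 2.0

Newton-Raphson formula: x_{n+1} = x_n - f(x_n)/f'(x_n)

Iteration 1:
  f(2.000000) = -9.000000
  f'(2.000000) = 8.000000
  x_1 = 2.000000 - (-9.000000)/8.000000 = 3.125000
Iteration 2:
  f(3.125000) = 9.017578
  f'(3.125000) = 25.296875
  x_2 = 3.125000 - 9.017578/25.296875 = 2.768530
Iteration 3:
  f(2.768530) = 1.145993
  f'(2.768530) = 18.994274
  x_3 = 2.768530 - 1.145993/18.994274 = 2.708196
Iteration 4:
  f(2.708196) = 0.030014
  f'(2.708196) = 18.002983
  x_4 = 2.708196 - 0.030014/18.002983 = 2.706529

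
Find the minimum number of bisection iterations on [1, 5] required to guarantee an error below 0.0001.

We need (b-a)/2^n ≤ 0.0001
(5 - 1)/2^n ≤ 0.0001
4/2^n ≤ 0.0001
2^n ≥ 40000
n ≥ log₂(40000) = 15.29
n ≥ 16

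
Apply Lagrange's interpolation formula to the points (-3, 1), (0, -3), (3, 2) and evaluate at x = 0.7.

Lagrange interpolation formula:
P(x) = Σ yᵢ × Lᵢ(x)
where Lᵢ(x) = Π_{j≠i} (x - xⱼ)/(xᵢ - xⱼ)

L_0(0.7) = (0.7 - 0)/(-3 - 0) × (0.7 - 3)/(-3 - 3) = -0.089444
L_1(0.7) = (0.7 - (-3))/(0 - (-3)) × (0.7 - 3)/(0 - 3) = 0.945556
L_2(0.7) = (0.7 - (-3))/(3 - (-3)) × (0.7 - 0)/(3 - 0) = 0.143889

P(0.7) = 1×L_0(0.7) + (-3)×L_1(0.7) + 2×L_2(0.7)
P(0.7) = -2.638333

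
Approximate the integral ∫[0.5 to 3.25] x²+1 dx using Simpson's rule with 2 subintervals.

f(x) = x²+1
a = 0.5, b = 3.25, n = 2
h = (b - a)/n = 1.375000

Simpson's rule: (h/3)[f(x₀) + 4f(x₁) + 2f(x₂) + ... + f(xₙ)]

x_0 = 0.5000, f(x_0) = 1.250000, coefficient = 1
x_1 = 1.8750, f(x_1) = 4.515625, coefficient = 4
x_2 = 3.2500, f(x_2) = 11.562500, coefficient = 1

I ≈ (1.375000/3) × 30.875000 = 14.151042
Exact value: 14.151042
Error: 0.000000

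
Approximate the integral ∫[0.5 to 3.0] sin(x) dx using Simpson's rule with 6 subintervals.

f(x) = sin(x)
a = 0.5, b = 3.0, n = 6
h = (b - a)/n = 0.416667

Simpson's rule: (h/3)[f(x₀) + 4f(x₁) + 2f(x₂) + ... + f(xₙ)]

x_0 = 0.5000, f(x_0) = 0.479426, coefficient = 1
x_1 = 0.9167, f(x_1) = 0.793578, coefficient = 4
x_2 = 1.3333, f(x_2) = 0.971938, coefficient = 2
x_3 = 1.7500, f(x_3) = 0.983986, coefficient = 4
x_4 = 2.1667, f(x_4) = 0.827660, coefficient = 2
x_5 = 2.5833, f(x_5) = 0.529711, coefficient = 4
x_6 = 3.0000, f(x_6) = 0.141120, coefficient = 1

I ≈ (0.416667/3) × 13.448839 = 1.867894
Exact value: 1.867575
Error: 0.000319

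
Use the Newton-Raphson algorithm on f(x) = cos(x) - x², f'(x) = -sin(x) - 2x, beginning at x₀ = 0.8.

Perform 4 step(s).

f(x) = cos(x) - x²
f'(x) = -sin(x) - 2x
x₀ = 0.8

Newton-Raphson formula: x_{n+1} = x_n - f(x_n)/f'(x_n)

Iteration 1:
  f(0.800000) = 0.056707
  f'(0.800000) = -2.317356
  x_1 = 0.800000 - 0.056707/(-2.317356) = 0.824470
Iteration 2:
  f(0.824470) = -0.000806
  f'(0.824470) = -2.383129
  x_2 = 0.824470 - (-0.000806)/(-2.383129) = 0.824132
Iteration 3:
  f(0.824132) = 0.000000
  f'(0.824132) = -2.382224
  x_3 = 0.824132 - 0.000000/(-2.382224) = 0.824132
Iteration 4:
  f(0.824132) = 0.000000
  f'(0.824132) = -2.382223
  x_4 = 0.824132 - 0.000000/(-2.382223) = 0.824132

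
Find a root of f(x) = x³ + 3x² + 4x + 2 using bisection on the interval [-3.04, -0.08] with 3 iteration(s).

f(x) = x³ + 3x² + 4x + 2
Initial interval: [-3.04, -0.08]

Iteration 1:
  c_1 = (-3.040000 + (-0.080000))/2 = -1.560000
  f(c_1) = f(-1.560000) = -0.735616
  f(a) × f(c) ≥ 0, new interval: [-1.560000, -0.080000]
Iteration 2:
  c_2 = (-1.560000 + (-0.080000))/2 = -0.820000
  f(c_2) = f(-0.820000) = 0.185832
  f(a) × f(c) < 0, new interval: [-1.560000, -0.820000]
Iteration 3:
  c_3 = (-1.560000 + (-0.820000))/2 = -1.190000
  f(c_3) = f(-1.190000) = -0.196859
  f(a) × f(c) ≥ 0, new interval: [-1.190000, -0.820000]

After 3 iteration(s), the approximation is c_3 = -1.190000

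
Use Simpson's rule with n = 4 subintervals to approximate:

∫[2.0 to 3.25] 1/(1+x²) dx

f(x) = 1/(1+x²)
a = 2.0, b = 3.25, n = 4
h = (b - a)/n = 0.312500

Simpson's rule: (h/3)[f(x₀) + 4f(x₁) + 2f(x₂) + ... + f(xₙ)]

x_0 = 2.0000, f(x_0) = 0.200000, coefficient = 1
x_1 = 2.3125, f(x_1) = 0.157538, coefficient = 4
x_2 = 2.6250, f(x_2) = 0.126733, coefficient = 2
x_3 = 2.9375, f(x_3) = 0.103854, coefficient = 4
x_4 = 3.2500, f(x_4) = 0.086486, coefficient = 1

I ≈ (0.312500/3) × 1.585522 = 0.165158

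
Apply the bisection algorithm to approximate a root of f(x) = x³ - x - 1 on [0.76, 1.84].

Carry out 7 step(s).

f(x) = x³ - x - 1
Initial interval: [0.76, 1.84]

Iteration 1:
  c_1 = (0.760000 + 1.840000)/2 = 1.300000
  f(c_1) = f(1.300000) = -0.103000
  f(a) × f(c) ≥ 0, new interval: [1.300000, 1.840000]
Iteration 2:
  c_2 = (1.300000 + 1.840000)/2 = 1.570000
  f(c_2) = f(1.570000) = 1.299893
  f(a) × f(c) < 0, new interval: [1.300000, 1.570000]
Iteration 3:
  c_3 = (1.300000 + 1.570000)/2 = 1.435000
  f(c_3) = f(1.435000) = 0.519988
  f(a) × f(c) < 0, new interval: [1.300000, 1.435000]
Iteration 4:
  c_4 = (1.300000 + 1.435000)/2 = 1.367500
  f(c_4) = f(1.367500) = 0.189802
  f(a) × f(c) < 0, new interval: [1.300000, 1.367500]
Iteration 5:
  c_5 = (1.300000 + 1.367500)/2 = 1.333750
  f(c_5) = f(1.333750) = 0.038843
  f(a) × f(c) < 0, new interval: [1.300000, 1.333750]
Iteration 6:
  c_6 = (1.300000 + 1.333750)/2 = 1.316875
  f(c_6) = f(1.316875) = -0.033203
  f(a) × f(c) ≥ 0, new interval: [1.316875, 1.333750]
Iteration 7:
  c_7 = (1.316875 + 1.333750)/2 = 1.325313
  f(c_7) = f(1.325313) = 0.002537
  f(a) × f(c) < 0, new interval: [1.316875, 1.325313]

After 7 iteration(s), the approximation is c_7 = 1.325313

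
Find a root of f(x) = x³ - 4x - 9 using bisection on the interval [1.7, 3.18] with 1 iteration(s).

f(x) = x³ - 4x - 9
Initial interval: [1.7, 3.18]

Iteration 1:
  c_1 = (1.700000 + 3.180000)/2 = 2.440000
  f(c_1) = f(2.440000) = -4.233216
  f(a) × f(c) ≥ 0, new interval: [2.440000, 3.180000]

After 1 iteration(s), the approximation is c_1 = 2.440000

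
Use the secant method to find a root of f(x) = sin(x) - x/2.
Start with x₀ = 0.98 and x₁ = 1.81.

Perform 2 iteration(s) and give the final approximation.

f(x) = sin(x) - x/2
x₀ = 0.98, x₁ = 1.81

Secant formula: x_{n+1} = x_n - f(x_n)(x_n - x_{n-1})/(f(x_n) - f(x_{n-1}))

Iteration 1:
  f(0.980000) = 0.340497
  f(1.810000) = 0.066527
  x_2 = 1.810000 - 0.066527×(1.810000 - 0.980000)/(0.066527 - 0.340497)
       = 2.011545
Iteration 2:
  f(1.810000) = 0.066527
  f(2.011545) = -0.101340
  x_3 = 2.011545 - (-0.101340)×(2.011545 - 1.810000)/(-0.101340 - 0.066527)
       = 1.889874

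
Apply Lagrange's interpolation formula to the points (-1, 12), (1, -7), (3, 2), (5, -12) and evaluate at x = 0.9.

Lagrange interpolation formula:
P(x) = Σ yᵢ × Lᵢ(x)
where Lᵢ(x) = Π_{j≠i} (x - xⱼ)/(xᵢ - xⱼ)

L_0(0.9) = (0.9 - 1)/(-1 - 1) × (0.9 - 3)/(-1 - 3) × (0.9 - 5)/(-1 - 5) = 0.017937
L_1(0.9) = (0.9 - (-1))/(1 - (-1)) × (0.9 - 3)/(1 - 3) × (0.9 - 5)/(1 - 5) = 1.022437
L_2(0.9) = (0.9 - (-1))/(3 - (-1)) × (0.9 - 1)/(3 - 1) × (0.9 - 5)/(3 - 5) = -0.048687
L_3(0.9) = (0.9 - (-1))/(5 - (-1)) × (0.9 - 1)/(5 - 1) × (0.9 - 3)/(5 - 3) = 0.008312

P(0.9) = 12×L_0(0.9) + (-7)×L_1(0.9) + 2×L_2(0.9) + (-12)×L_3(0.9)
P(0.9) = -7.138937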